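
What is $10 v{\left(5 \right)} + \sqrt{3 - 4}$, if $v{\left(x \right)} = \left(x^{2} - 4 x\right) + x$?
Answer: $100 + i \approx 100.0 + 1.0 i$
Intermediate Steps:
$v{\left(x \right)} = x^{2} - 3 x$
$10 v{\left(5 \right)} + \sqrt{3 - 4} = 10 \cdot 5 \left(-3 + 5\right) + \sqrt{3 - 4} = 10 \cdot 5 \cdot 2 + \sqrt{-1} = 10 \cdot 10 + i = 100 + i$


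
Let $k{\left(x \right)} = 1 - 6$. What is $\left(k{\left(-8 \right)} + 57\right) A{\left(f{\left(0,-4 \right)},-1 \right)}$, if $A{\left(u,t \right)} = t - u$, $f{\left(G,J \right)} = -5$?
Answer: $208$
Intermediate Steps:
$k{\left(x \right)} = -5$
$\left(k{\left(-8 \right)} + 57\right) A{\left(f{\left(0,-4 \right)},-1 \right)} = \left(-5 + 57\right) \left(-1 - -5\right) = 52 \left(-1 + 5\right) = 52 \cdot 4 = 208$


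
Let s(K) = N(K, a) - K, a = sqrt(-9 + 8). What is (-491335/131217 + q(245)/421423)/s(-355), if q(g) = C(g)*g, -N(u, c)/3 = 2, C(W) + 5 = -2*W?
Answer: -222973211380/19298953765059 ≈ -0.011554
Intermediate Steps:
C(W) = -5 - 2*W
a = I (a = sqrt(-1) = I ≈ 1.0*I)
N(u, c) = -6 (N(u, c) = -3*2 = -6)
q(g) = g*(-5 - 2*g) (q(g) = (-5 - 2*g)*g = g*(-5 - 2*g))
s(K) = -6 - K
(-491335/131217 + q(245)/421423)/s(-355) = (-491335/131217 - 1*245*(5 + 2*245)/421423)/(-6 - 1*(-355)) = (-491335*1/131217 - 1*245*(5 + 490)*(1/421423))/(-6 + 355) = (-491335/131217 - 1*245*495*(1/421423))/349 = (-491335/131217 - 121275*1/421423)*(1/349) = (-491335/131217 - 121275/421423)*(1/349) = -222973211380/55297861791*1/349 = -222973211380/19298953765059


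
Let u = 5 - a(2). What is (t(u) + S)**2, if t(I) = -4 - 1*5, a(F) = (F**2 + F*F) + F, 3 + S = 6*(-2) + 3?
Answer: 441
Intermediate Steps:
S = -12 (S = -3 + (6*(-2) + 3) = -3 + (-12 + 3) = -3 - 9 = -12)
a(F) = F + 2*F**2 (a(F) = (F**2 + F**2) + F = 2*F**2 + F = F + 2*F**2)
u = -5 (u = 5 - 2*(1 + 2*2) = 5 - 2*(1 + 4) = 5 - 2*5 = 5 - 1*10 = 5 - 10 = -5)
t(I) = -9 (t(I) = -4 - 5 = -9)
(t(u) + S)**2 = (-9 - 12)**2 = (-21)**2 = 441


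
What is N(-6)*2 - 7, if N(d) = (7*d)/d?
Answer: 7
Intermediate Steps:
N(d) = 7
N(-6)*2 - 7 = 7*2 - 7 = 14 - 7 = 7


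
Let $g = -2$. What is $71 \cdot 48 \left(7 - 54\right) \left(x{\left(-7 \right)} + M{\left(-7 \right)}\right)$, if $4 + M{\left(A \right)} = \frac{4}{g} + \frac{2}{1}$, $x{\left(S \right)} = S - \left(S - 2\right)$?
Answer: $320352$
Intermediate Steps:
$x{\left(S \right)} = 2$ ($x{\left(S \right)} = S - \left(-2 + S\right) = 2$)
$M{\left(A \right)} = -4$ ($M{\left(A \right)} = -4 + \left(\frac{4}{-2} + \frac{2}{1}\right) = -4 + \left(4 \left(- \frac{1}{2}\right) + 2 \cdot 1\right) = -4 + \left(-2 + 2\right) = -4 + 0 = -4$)
$71 \cdot 48 \left(7 - 54\right) \left(x{\left(-7 \right)} + M{\left(-7 \right)}\right) = 71 \cdot 48 \left(7 - 54\right) \left(2 - 4\right) = 3408 \left(\left(-47\right) \left(-2\right)\right) = 3408 \cdot 94 = 320352$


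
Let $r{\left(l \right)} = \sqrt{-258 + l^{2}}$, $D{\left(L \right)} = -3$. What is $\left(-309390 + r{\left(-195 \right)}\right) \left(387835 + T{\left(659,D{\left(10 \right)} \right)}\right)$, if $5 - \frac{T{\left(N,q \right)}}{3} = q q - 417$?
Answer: $-120375604860 + 389074 \sqrt{37767} \approx -1.203 \cdot 10^{11}$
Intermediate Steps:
$T{\left(N,q \right)} = 1266 - 3 q^{2}$ ($T{\left(N,q \right)} = 15 - 3 \left(q q - 417\right) = 15 - 3 \left(q^{2} - 417\right) = 15 - 3 \left(-417 + q^{2}\right) = 15 - \left(-1251 + 3 q^{2}\right) = 1266 - 3 q^{2}$)
$\left(-309390 + r{\left(-195 \right)}\right) \left(387835 + T{\left(659,D{\left(10 \right)} \right)}\right) = \left(-309390 + \sqrt{-258 + \left(-195\right)^{2}}\right) \left(387835 + \left(1266 - 3 \left(-3\right)^{2}\right)\right) = \left(-309390 + \sqrt{-258 + 38025}\right) \left(387835 + \left(1266 - 27\right)\right) = \left(-309390 + \sqrt{37767}\right) \left(387835 + \left(1266 - 27\right)\right) = \left(-309390 + \sqrt{37767}\right) \left(387835 + 1239\right) = \left(-309390 + \sqrt{37767}\right) 389074 = -120375604860 + 389074 \sqrt{37767}$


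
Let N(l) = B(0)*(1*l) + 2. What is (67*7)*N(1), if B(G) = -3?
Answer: -469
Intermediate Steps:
N(l) = 2 - 3*l (N(l) = -3*l + 2 = 2 - 3*l)
(67*7)*N(1) = (67*7)*(2 - 3*1) = 469*(2 - 3) = 469*(-1) = -469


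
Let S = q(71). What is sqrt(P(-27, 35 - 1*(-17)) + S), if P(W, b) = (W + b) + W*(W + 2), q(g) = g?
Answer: sqrt(771) ≈ 27.767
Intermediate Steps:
S = 71
P(W, b) = W + b + W*(2 + W) (P(W, b) = (W + b) + W*(2 + W) = W + b + W*(2 + W))
sqrt(P(-27, 35 - 1*(-17)) + S) = sqrt(((35 - 1*(-17)) + (-27)**2 + 3*(-27)) + 71) = sqrt(((35 + 17) + 729 - 81) + 71) = sqrt((52 + 729 - 81) + 71) = sqrt(700 + 71) = sqrt(771)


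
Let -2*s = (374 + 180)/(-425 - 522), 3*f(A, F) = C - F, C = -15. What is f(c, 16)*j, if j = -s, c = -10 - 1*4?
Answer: 8587/2841 ≈ 3.0225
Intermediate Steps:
c = -14 (c = -10 - 4 = -14)
f(A, F) = -5 - F/3 (f(A, F) = (-15 - F)/3 = -5 - F/3)
s = 277/947 (s = -(374 + 180)/(2*(-425 - 522)) = -277/(-947) = -277*(-1)/947 = -1/2*(-554/947) = 277/947 ≈ 0.29250)
j = -277/947 (j = -1*277/947 = -277/947 ≈ -0.29250)
f(c, 16)*j = (-5 - 1/3*16)*(-277/947) = (-5 - 16/3)*(-277/947) = -31/3*(-277/947) = 8587/2841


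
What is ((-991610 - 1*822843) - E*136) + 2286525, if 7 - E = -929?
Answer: 344776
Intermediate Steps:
E = 936 (E = 7 - 1*(-929) = 7 + 929 = 936)
((-991610 - 1*822843) - E*136) + 2286525 = ((-991610 - 1*822843) - 936*136) + 2286525 = ((-991610 - 822843) - 1*127296) + 2286525 = (-1814453 - 127296) + 2286525 = -1941749 + 2286525 = 344776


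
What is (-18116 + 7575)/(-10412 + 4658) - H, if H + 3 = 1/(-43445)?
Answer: 1207907089/249982530 ≈ 4.8320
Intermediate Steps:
H = -130336/43445 (H = -3 + 1/(-43445) = -3 - 1/43445 = -130336/43445 ≈ -3.0000)
(-18116 + 7575)/(-10412 + 4658) - H = (-18116 + 7575)/(-10412 + 4658) - 1*(-130336/43445) = -10541/(-5754) + 130336/43445 = -10541*(-1/5754) + 130336/43445 = 10541/5754 + 130336/43445 = 1207907089/249982530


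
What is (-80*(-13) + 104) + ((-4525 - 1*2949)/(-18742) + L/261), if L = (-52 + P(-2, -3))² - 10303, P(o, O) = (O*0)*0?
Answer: 909265264/815277 ≈ 1115.3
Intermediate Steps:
P(o, O) = 0 (P(o, O) = 0*0 = 0)
L = -7599 (L = (-52 + 0)² - 10303 = (-52)² - 10303 = 2704 - 10303 = -7599)
(-80*(-13) + 104) + ((-4525 - 1*2949)/(-18742) + L/261) = (-80*(-13) + 104) + ((-4525 - 1*2949)/(-18742) - 7599/261) = (1040 + 104) + ((-4525 - 2949)*(-1/18742) - 7599*1/261) = 1144 + (-7474*(-1/18742) - 2533/87) = 1144 + (3737/9371 - 2533/87) = 1144 - 23411624/815277 = 909265264/815277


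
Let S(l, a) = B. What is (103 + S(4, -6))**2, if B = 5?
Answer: 11664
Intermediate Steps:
S(l, a) = 5
(103 + S(4, -6))**2 = (103 + 5)**2 = 108**2 = 11664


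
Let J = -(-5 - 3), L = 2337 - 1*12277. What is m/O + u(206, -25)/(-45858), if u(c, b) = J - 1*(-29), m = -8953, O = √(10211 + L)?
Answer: -37/45858 - 8953*√271/271 ≈ -543.86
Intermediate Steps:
L = -9940 (L = 2337 - 12277 = -9940)
J = 8 (J = -1*(-8) = 8)
O = √271 (O = √(10211 - 9940) = √271 ≈ 16.462)
u(c, b) = 37 (u(c, b) = 8 - 1*(-29) = 8 + 29 = 37)
m/O + u(206, -25)/(-45858) = -8953*√271/271 + 37/(-45858) = -8953*√271/271 + 37*(-1/45858) = -8953*√271/271 - 37/45858 = -37/45858 - 8953*√271/271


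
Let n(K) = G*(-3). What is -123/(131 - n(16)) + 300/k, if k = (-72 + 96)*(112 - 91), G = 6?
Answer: -1441/6258 ≈ -0.23027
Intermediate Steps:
n(K) = -18 (n(K) = 6*(-3) = -18)
k = 504 (k = 24*21 = 504)
-123/(131 - n(16)) + 300/k = -123/(131 - 1*(-18)) + 300/504 = -123/(131 + 18) + 300*(1/504) = -123/149 + 25/42 = -1441/6258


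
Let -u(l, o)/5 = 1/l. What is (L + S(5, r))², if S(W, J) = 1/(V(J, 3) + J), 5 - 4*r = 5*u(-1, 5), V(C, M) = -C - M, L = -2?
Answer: 49/9 ≈ 5.4444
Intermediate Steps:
u(l, o) = -5/l
r = -5 (r = 5/4 - 5*(-5/(-1))/4 = 5/4 - 5*(-5*(-1))/4 = 5/4 - 5*5/4 = 5/4 - ¼*25 = 5/4 - 25/4 = -5)
S(W, J) = -⅓ (S(W, J) = 1/((-J - 1*3) + J) = 1/((-J - 3) + J) = 1/((-3 - J) + J) = 1/(-3) = -⅓)
(L + S(5, r))² = (-2 - ⅓)² = (-7/3)² = 49/9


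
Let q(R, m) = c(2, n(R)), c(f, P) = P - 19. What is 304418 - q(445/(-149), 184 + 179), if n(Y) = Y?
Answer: 45361558/149 ≈ 3.0444e+5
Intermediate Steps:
c(f, P) = -19 + P
q(R, m) = -19 + R
304418 - q(445/(-149), 184 + 179) = 304418 - (-19 + 445/(-149)) = 304418 - (-19 + 445*(-1/149)) = 304418 - (-19 - 445/149) = 304418 - 1*(-3276/149) = 304418 + 3276/149 = 45361558/149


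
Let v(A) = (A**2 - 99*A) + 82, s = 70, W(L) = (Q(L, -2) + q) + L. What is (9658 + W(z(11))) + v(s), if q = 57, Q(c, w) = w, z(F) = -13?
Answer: 7752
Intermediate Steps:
W(L) = 55 + L (W(L) = (-2 + 57) + L = 55 + L)
v(A) = 82 + A**2 - 99*A
(9658 + W(z(11))) + v(s) = (9658 + (55 - 13)) + (82 + 70**2 - 99*70) = (9658 + 42) + (82 + 4900 - 6930) = 9700 - 1948 = 7752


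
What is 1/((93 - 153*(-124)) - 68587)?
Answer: -1/49522 ≈ -2.0193e-5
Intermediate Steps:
1/((93 - 153*(-124)) - 68587) = 1/((93 + 18972) - 68587) = 1/(19065 - 68587) = 1/(-49522) = -1/49522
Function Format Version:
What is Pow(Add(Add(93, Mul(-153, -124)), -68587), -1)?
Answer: Rational(-1, 49522) ≈ -2.0193e-5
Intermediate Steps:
Pow(Add(Add(93, Mul(-153, -124)), -68587), -1) = Pow(Add(Add(93, 18972), -68587), -1) = Pow(Add(19065, -68587), -1) = Pow(-49522, -1) = Rational(-1, 49522)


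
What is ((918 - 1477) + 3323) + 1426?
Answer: 4190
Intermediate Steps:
((918 - 1477) + 3323) + 1426 = (-559 + 3323) + 1426 = 2764 + 1426 = 4190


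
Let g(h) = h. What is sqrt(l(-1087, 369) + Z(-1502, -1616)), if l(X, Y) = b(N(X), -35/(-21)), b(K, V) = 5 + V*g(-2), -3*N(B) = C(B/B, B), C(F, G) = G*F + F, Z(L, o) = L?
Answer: I*sqrt(13503)/3 ≈ 38.734*I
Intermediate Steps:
C(F, G) = F + F*G (C(F, G) = F*G + F = F + F*G)
N(B) = -1/3 - B/3 (N(B) = -B/B*(1 + B)/3 = -(1 + B)/3 = -1/3 - B/3)
b(K, V) = 5 - 2*V (b(K, V) = 5 + V*(-2) = 5 - 2*V)
l(X, Y) = 5/3 (l(X, Y) = 5 - (-70)/(-21) = 5 - (-70)*(-1)/21 = 5 - 2*5/3 = 5 - 10/3 = 5/3)
sqrt(l(-1087, 369) + Z(-1502, -1616)) = sqrt(5/3 - 1502) = sqrt(-4501/3) = I*sqrt(13503)/3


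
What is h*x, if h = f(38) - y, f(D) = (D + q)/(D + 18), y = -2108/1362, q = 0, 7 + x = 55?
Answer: 169804/1589 ≈ 106.86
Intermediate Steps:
x = 48 (x = -7 + 55 = 48)
y = -1054/681 (y = -2108*1/1362 = -1054/681 ≈ -1.5477)
f(D) = D/(18 + D) (f(D) = (D + 0)/(D + 18) = D/(18 + D))
h = 42451/19068 (h = 38/(18 + 38) - 1*(-1054/681) = 38/56 + 1054/681 = 38*(1/56) + 1054/681 = 19/28 + 1054/681 = 42451/19068 ≈ 2.2263)
h*x = (42451/19068)*48 = 169804/1589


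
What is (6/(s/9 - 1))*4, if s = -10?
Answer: -216/19 ≈ -11.368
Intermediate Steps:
(6/(s/9 - 1))*4 = (6/(-10/9 - 1))*4 = (6/(-19/9))*4 = (6*(-9/19))*4 = -54/19*4 = -216/19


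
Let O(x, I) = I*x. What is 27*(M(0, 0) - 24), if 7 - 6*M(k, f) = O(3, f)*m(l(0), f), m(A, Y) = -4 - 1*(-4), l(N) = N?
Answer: -1233/2 ≈ -616.50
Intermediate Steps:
m(A, Y) = 0 (m(A, Y) = -4 + 4 = 0)
M(k, f) = 7/6 (M(k, f) = 7/6 - f*3*0/6 = 7/6 - 3*f*0/6 = 7/6 - 1/6*0 = 7/6 + 0 = 7/6)
27*(M(0, 0) - 24) = 27*(7/6 - 24) = 27*(-137/6) = -1233/2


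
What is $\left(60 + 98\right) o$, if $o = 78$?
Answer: $12324$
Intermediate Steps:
$\left(60 + 98\right) o = \left(60 + 98\right) 78 = 158 \cdot 78 = 12324$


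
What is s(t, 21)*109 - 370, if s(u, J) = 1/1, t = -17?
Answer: -261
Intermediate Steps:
s(u, J) = 1
s(t, 21)*109 - 370 = 1*109 - 370 = 109 - 370 = -261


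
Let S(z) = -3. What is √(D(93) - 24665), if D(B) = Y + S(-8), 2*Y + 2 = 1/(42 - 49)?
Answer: I*√4835138/14 ≈ 157.06*I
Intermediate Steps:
Y = -15/14 (Y = -1 + 1/(2*(42 - 49)) = -1 + (½)/(-7) = -1 + (½)*(-⅐) = -1 - 1/14 = -15/14 ≈ -1.0714)
D(B) = -57/14 (D(B) = -15/14 - 3 = -57/14)
√(D(93) - 24665) = √(-57/14 - 24665) = √(-345367/14) = I*√4835138/14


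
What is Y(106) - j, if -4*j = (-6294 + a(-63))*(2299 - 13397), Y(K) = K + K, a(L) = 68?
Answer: 17274249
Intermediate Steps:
Y(K) = 2*K
j = -17274037 (j = -(-6294 + 68)*(2299 - 13397)/4 = -(-3113)*(-11098)/2 = -¼*69096148 = -17274037)
Y(106) - j = 2*106 - 1*(-17274037) = 212 + 17274037 = 17274249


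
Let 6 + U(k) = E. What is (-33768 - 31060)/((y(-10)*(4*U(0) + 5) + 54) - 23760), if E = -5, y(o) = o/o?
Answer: 64828/23745 ≈ 2.7302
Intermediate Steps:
y(o) = 1
U(k) = -11 (U(k) = -6 - 5 = -11)
(-33768 - 31060)/((y(-10)*(4*U(0) + 5) + 54) - 23760) = (-33768 - 31060)/((1*(4*(-11) + 5) + 54) - 23760) = -64828/((1*(-44 + 5) + 54) - 23760) = -64828/((1*(-39) + 54) - 23760) = -64828/((-39 + 54) - 23760) = -64828/(15 - 23760) = -64828/(-23745) = -64828*(-1/23745) = 64828/23745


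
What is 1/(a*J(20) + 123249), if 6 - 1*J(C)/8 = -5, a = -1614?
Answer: -1/18783 ≈ -5.3240e-5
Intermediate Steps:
J(C) = 88 (J(C) = 48 - 8*(-5) = 48 + 40 = 88)
1/(a*J(20) + 123249) = 1/(-1614*88 + 123249) = 1/(-142032 + 123249) = 1/(-18783) = -1/18783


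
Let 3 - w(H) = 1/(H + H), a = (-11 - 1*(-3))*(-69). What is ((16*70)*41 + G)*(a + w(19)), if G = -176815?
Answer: -2760444655/38 ≈ -7.2643e+7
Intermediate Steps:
a = 552 (a = (-11 + 3)*(-69) = -8*(-69) = 552)
w(H) = 3 - 1/(2*H) (w(H) = 3 - 1/(H + H) = 3 - 1/(2*H))
((16*70)*41 + G)*(a + w(19)) = ((16*70)*41 - 176815)*(552 + (3 - 1/2/19)) = (1120*41 - 176815)*(552 + (3 - 1/2*1/19)) = (45920 - 176815)*(552 + (3 - 1/38)) = -130895*(552 + 113/38) = -130895*21089/38 = -2760444655/38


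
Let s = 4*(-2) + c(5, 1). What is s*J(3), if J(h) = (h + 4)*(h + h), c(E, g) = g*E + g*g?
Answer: -84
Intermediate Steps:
c(E, g) = g² + E*g (c(E, g) = E*g + g² = g² + E*g)
J(h) = 2*h*(4 + h) (J(h) = (4 + h)*(2*h) = 2*h*(4 + h))
s = -2 (s = 4*(-2) + 1*(5 + 1) = -8 + 1*6 = -8 + 6 = -2)
s*J(3) = -4*3*(4 + 3) = -4*3*7 = -2*42 = -84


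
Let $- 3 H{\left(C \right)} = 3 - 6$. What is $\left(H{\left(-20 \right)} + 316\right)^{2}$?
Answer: $100489$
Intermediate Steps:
$H{\left(C \right)} = 1$ ($H{\left(C \right)} = - \frac{3 - 6}{3} = \left(- \frac{1}{3}\right) \left(-3\right) = 1$)
$\left(H{\left(-20 \right)} + 316\right)^{2} = \left(1 + 316\right)^{2} = 317^{2} = 100489$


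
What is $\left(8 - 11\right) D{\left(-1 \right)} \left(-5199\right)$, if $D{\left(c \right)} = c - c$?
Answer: $0$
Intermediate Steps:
$D{\left(c \right)} = 0$
$\left(8 - 11\right) D{\left(-1 \right)} \left(-5199\right) = \left(8 - 11\right) 0 \left(-5199\right) = \left(-3\right) 0 \left(-5199\right) = 0 \left(-5199\right) = 0$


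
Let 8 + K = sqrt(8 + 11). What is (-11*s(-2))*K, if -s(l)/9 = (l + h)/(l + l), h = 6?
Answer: 792 - 99*sqrt(19) ≈ 360.47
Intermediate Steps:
s(l) = -9*(6 + l)/(2*l) (s(l) = -9*(l + 6)/(l + l) = -9*(6 + l)/(2*l))
K = -8 + sqrt(19) (K = -8 + sqrt(8 + 11) = -8 + sqrt(19) ≈ -3.6411)
(-11*s(-2))*K = (-11*(-9/2 - 27/(-2)))*(-8 + sqrt(19)) = (-11*(-9/2 - 27*(-1/2)))*(-8 + sqrt(19)) = (-11*(-9/2 + 27/2))*(-8 + sqrt(19)) = (-11*9)*(-8 + sqrt(19)) = -99*(-8 + sqrt(19)) = 792 - 99*sqrt(19)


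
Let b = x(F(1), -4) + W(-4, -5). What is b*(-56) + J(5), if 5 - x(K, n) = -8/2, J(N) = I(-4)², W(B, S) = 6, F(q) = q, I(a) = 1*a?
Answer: -824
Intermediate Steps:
I(a) = a
J(N) = 16 (J(N) = (-4)² = 16)
x(K, n) = 9 (x(K, n) = 5 - (-8)/2 = 5 - 1*(-4) = 5 + 4 = 9)
b = 15 (b = 9 + 6 = 15)
b*(-56) + J(5) = 15*(-56) + 16 = -840 + 16 = -824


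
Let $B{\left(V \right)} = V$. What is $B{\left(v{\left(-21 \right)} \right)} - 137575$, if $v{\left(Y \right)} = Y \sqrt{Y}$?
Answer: $-137575 - 21 i \sqrt{21} \approx -1.3758 \cdot 10^{5} - 96.234 i$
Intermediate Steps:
$v{\left(Y \right)} = Y^{\frac{3}{2}}$
$B{\left(v{\left(-21 \right)} \right)} - 137575 = \left(-21\right)^{\frac{3}{2}} - 137575 = - 21 i \sqrt{21} - 137575 = -137575 - 21 i \sqrt{21}$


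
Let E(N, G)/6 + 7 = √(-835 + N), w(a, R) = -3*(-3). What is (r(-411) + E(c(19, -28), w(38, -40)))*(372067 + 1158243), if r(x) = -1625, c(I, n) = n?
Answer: -2551026770 + 9181860*I*√863 ≈ -2.551e+9 + 2.6973e+8*I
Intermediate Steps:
w(a, R) = 9
E(N, G) = -42 + 6*√(-835 + N)
(r(-411) + E(c(19, -28), w(38, -40)))*(372067 + 1158243) = (-1625 + (-42 + 6*√(-835 - 28)))*(372067 + 1158243) = (-1625 + (-42 + 6*√(-863)))*1530310 = (-1625 + (-42 + 6*(I*√863)))*1530310 = (-1625 + (-42 + 6*I*√863))*1530310 = (-1667 + 6*I*√863)*1530310 = -2551026770 + 9181860*I*√863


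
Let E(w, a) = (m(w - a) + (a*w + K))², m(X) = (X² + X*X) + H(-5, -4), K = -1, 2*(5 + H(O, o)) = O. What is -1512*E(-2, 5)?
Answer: -9556218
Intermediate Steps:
H(O, o) = -5 + O/2
m(X) = -15/2 + 2*X² (m(X) = (X² + X*X) + (-5 + (½)*(-5)) = (X² + X²) + (-5 - 5/2) = 2*X² - 15/2 = -15/2 + 2*X²)
E(w, a) = (-17/2 + 2*(w - a)² + a*w)² (E(w, a) = ((-15/2 + 2*(w - a)²) + (a*w - 1))² = ((-15/2 + 2*(w - a)²) + (-1 + a*w))² = (-17/2 + 2*(w - a)² + a*w)²)
-1512*E(-2, 5) = -378*(-17 + 4*(5 - 1*(-2))² + 2*5*(-2))² = -378*(-17 + 4*(5 + 2)² - 20)² = -378*(-17 + 4*7² - 20)² = -378*(-17 + 4*49 - 20)² = -378*(-17 + 196 - 20)² = -378*159² = -378*25281 = -1512*25281/4 = -9556218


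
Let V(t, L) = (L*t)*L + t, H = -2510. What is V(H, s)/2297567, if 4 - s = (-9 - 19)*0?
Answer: -2510/135151 ≈ -0.018572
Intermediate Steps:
s = 4 (s = 4 - (-9 - 19)*0 = 4 - (-28)*0 = 4 - 1*0 = 4 + 0 = 4)
V(t, L) = t + t*L² (V(t, L) = t*L² + t = t + t*L²)
V(H, s)/2297567 = -2510*(1 + 4²)/2297567 = -2510*(1 + 16)*(1/2297567) = -2510*17*(1/2297567) = -42670*1/2297567 = -2510/135151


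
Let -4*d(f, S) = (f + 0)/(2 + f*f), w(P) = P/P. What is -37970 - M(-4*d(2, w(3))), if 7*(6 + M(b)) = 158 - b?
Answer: -797717/21 ≈ -37987.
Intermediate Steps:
w(P) = 1
d(f, S) = -f/(4*(2 + f²)) (d(f, S) = -(f + 0)/(4*(2 + f*f)) = -f/(4*(2 + f²)))
M(b) = 116/7 - b/7 (M(b) = -6 + (158 - b)/7 = -6 + (158/7 - b/7) = 116/7 - b/7)
-37970 - M(-4*d(2, w(3))) = -37970 - (116/7 - (-4)*(-1*2/(8 + 4*2²))/7) = -37970 - (116/7 - (-4)*(-1*2/(8 + 4*4))/7) = -37970 - (116/7 - (-4)*(-1*2/(8 + 16))/7) = -37970 - (116/7 - (-4)*(-1*2/24)/7) = -37970 - (116/7 - (-4)*(-1*2*1/24)/7) = -37970 - (116/7 - (-4)*(-1)/(7*12)) = -37970 - (116/7 - ⅐*⅓) = -37970 - (116/7 - 1/21) = -37970 - 1*347/21 = -37970 - 347/21 = -797717/21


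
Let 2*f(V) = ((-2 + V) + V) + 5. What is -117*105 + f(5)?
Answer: -24557/2 ≈ -12279.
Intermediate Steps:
f(V) = 3/2 + V (f(V) = (((-2 + V) + V) + 5)/2 = ((-2 + 2*V) + 5)/2 = (3 + 2*V)/2 = 3/2 + V)
-117*105 + f(5) = -117*105 + (3/2 + 5) = -12285 + 13/2 = -24557/2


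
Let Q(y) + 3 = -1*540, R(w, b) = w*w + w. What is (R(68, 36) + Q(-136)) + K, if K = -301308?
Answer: -297159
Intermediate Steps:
R(w, b) = w + w² (R(w, b) = w² + w = w + w²)
Q(y) = -543 (Q(y) = -3 - 1*540 = -3 - 540 = -543)
(R(68, 36) + Q(-136)) + K = (68*(1 + 68) - 543) - 301308 = (68*69 - 543) - 301308 = (4692 - 543) - 301308 = 4149 - 301308 = -297159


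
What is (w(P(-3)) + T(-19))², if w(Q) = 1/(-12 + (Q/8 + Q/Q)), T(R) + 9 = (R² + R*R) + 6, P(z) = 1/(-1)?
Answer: 4093824289/7921 ≈ 5.1683e+5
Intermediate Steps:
P(z) = -1
T(R) = -3 + 2*R² (T(R) = -9 + ((R² + R*R) + 6) = -9 + ((R² + R²) + 6) = -9 + (2*R² + 6) = -9 + (6 + 2*R²) = -3 + 2*R²)
w(Q) = 1/(-11 + Q/8) (w(Q) = 1/(-12 + (Q*(⅛) + 1)) = 1/(-12 + (Q/8 + 1)) = 1/(-12 + (1 + Q/8)) = 1/(-11 + Q/8))
(w(P(-3)) + T(-19))² = (8/(-88 - 1) + (-3 + 2*(-19)²))² = (8/(-89) + (-3 + 2*361))² = (8*(-1/89) + (-3 + 722))² = (-8/89 + 719)² = (63983/89)² = 4093824289/7921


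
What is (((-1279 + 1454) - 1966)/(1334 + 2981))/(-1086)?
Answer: 597/1562030 ≈ 0.00038219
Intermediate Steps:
(((-1279 + 1454) - 1966)/(1334 + 2981))/(-1086) = -(175 - 1966)/(1086*4315) = -(-597)/(362*4315) = -1/1086*(-1791/4315) = 597/1562030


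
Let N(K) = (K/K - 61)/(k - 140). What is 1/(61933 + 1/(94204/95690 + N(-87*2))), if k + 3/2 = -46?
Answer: 312062/19327175071 ≈ 1.6146e-5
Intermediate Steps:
k = -95/2 (k = -3/2 - 46 = -95/2 ≈ -47.500)
N(K) = 8/25 (N(K) = (K/K - 61)/(-95/2 - 140) = (1 - 61)/(-375/2) = -60*(-2/375) = 8/25)
1/(61933 + 1/(94204/95690 + N(-87*2))) = 1/(61933 + 1/(94204/95690 + 8/25)) = 1/(61933 + 1/(94204*(1/95690) + 8/25)) = 1/(61933 + 1/(47102/47845 + 8/25)) = 1/(61933 + 1/(312062/239225)) = 1/(61933 + 239225/312062) = 1/(19327175071/312062) = 312062/19327175071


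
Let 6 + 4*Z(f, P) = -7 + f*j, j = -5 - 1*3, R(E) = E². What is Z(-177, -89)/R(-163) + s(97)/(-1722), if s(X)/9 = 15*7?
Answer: -2333687/4357316 ≈ -0.53558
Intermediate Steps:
j = -8 (j = -5 - 3 = -8)
s(X) = 945 (s(X) = 9*(15*7) = 9*105 = 945)
Z(f, P) = -13/4 - 2*f (Z(f, P) = -3/2 + (-7 + f*(-8))/4 = -3/2 + (-7 - 8*f)/4 = -3/2 + (-7/4 - 2*f) = -13/4 - 2*f)
Z(-177, -89)/R(-163) + s(97)/(-1722) = (-13/4 - 2*(-177))/((-163)²) + 945/(-1722) = (-13/4 + 354)/26569 + 945*(-1/1722) = (1403/4)*(1/26569) - 45/82 = 1403/106276 - 45/82 = -2333687/4357316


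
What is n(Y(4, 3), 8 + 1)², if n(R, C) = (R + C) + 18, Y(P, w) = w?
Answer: 900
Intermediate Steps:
n(R, C) = 18 + C + R (n(R, C) = (C + R) + 18 = 18 + C + R)
n(Y(4, 3), 8 + 1)² = (18 + (8 + 1) + 3)² = (18 + 9 + 3)² = 30² = 900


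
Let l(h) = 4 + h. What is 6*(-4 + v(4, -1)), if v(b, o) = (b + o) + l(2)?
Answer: 30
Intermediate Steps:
v(b, o) = 6 + b + o (v(b, o) = (b + o) + (4 + 2) = (b + o) + 6 = 6 + b + o)
6*(-4 + v(4, -1)) = 6*(-4 + (6 + 4 - 1)) = 6*(-4 + 9) = 6*5 = 30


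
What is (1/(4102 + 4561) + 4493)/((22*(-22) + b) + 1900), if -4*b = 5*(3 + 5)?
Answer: 19461430/6090089 ≈ 3.1956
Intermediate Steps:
b = -10 (b = -5*(3 + 5)/4 = -5*8/4 = -¼*40 = -10)
(1/(4102 + 4561) + 4493)/((22*(-22) + b) + 1900) = (1/(4102 + 4561) + 4493)/((22*(-22) - 10) + 1900) = (1/8663 + 4493)/((-484 - 10) + 1900) = (1/8663 + 4493)/(-494 + 1900) = (38922860/8663)/1406 = (38922860/8663)*(1/1406) = 19461430/6090089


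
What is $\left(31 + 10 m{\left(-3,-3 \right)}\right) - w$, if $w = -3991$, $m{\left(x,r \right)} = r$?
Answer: $3992$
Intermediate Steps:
$\left(31 + 10 m{\left(-3,-3 \right)}\right) - w = \left(31 + 10 \left(-3\right)\right) - -3991 = \left(31 - 30\right) + 3991 = 1 + 3991 = 3992$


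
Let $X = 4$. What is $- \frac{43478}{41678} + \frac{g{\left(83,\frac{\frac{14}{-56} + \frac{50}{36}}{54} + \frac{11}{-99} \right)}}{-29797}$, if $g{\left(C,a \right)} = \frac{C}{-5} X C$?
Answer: $- \frac{32102957}{37406005} \approx -0.85823$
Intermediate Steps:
$g{\left(C,a \right)} = - \frac{4 C^{2}}{5}$ ($g{\left(C,a \right)} = \frac{C}{-5} \cdot 4 C = C \left(- \frac{1}{5}\right) 4 C = - \frac{C}{5} \cdot 4 C = - \frac{4 C}{5} C = - \frac{4 C^{2}}{5}$)
$- \frac{43478}{41678} + \frac{g{\left(83,\frac{\frac{14}{-56} + \frac{50}{36}}{54} + \frac{11}{-99} \right)}}{-29797} = - \frac{43478}{41678} + \frac{\left(- \frac{4}{5}\right) 83^{2}}{-29797} = \left(-43478\right) \frac{1}{41678} + \left(- \frac{4}{5}\right) 6889 \left(- \frac{1}{29797}\right) = - \frac{21739}{20839} - - \frac{332}{1795} = - \frac{21739}{20839} + \frac{332}{1795} = - \frac{32102957}{37406005}$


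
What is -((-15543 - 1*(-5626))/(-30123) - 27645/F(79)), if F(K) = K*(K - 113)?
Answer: -859387397/80910378 ≈ -10.621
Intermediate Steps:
F(K) = K*(-113 + K)
-((-15543 - 1*(-5626))/(-30123) - 27645/F(79)) = -((-15543 - 1*(-5626))/(-30123) - 27645*1/(79*(-113 + 79))) = -((-15543 + 5626)*(-1/30123) - 27645/(79*(-34))) = -(-9917*(-1/30123) - 27645/(-2686)) = -(9917/30123 - 27645*(-1/2686)) = -(9917/30123 + 27645/2686) = -1*859387397/80910378 = -859387397/80910378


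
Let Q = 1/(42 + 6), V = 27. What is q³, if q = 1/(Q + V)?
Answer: 110592/2181825073 ≈ 5.0688e-5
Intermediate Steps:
Q = 1/48 ≈ 0.020833
q = 48/1297 (q = 1/(1/48 + 27) = 1/(1297/48) = 48/1297 ≈ 0.037008)
q³ = (48/1297)³ = 110592/2181825073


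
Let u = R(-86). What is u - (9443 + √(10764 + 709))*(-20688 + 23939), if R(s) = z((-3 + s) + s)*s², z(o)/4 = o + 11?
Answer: -35550969 - 3251*√11473 ≈ -3.5899e+7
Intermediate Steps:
z(o) = 44 + 4*o (z(o) = 4*(o + 11) = 4*(11 + o) = 44 + 4*o)
R(s) = s²*(32 + 8*s) (R(s) = (44 + 4*((-3 + s) + s))*s² = (44 + 4*(-3 + 2*s))*s² = (44 + (-12 + 8*s))*s² = (32 + 8*s)*s² = s²*(32 + 8*s))
u = -4851776 (u = 8*(-86)²*(4 - 86) = 8*7396*(-82) = -4851776)
u - (9443 + √(10764 + 709))*(-20688 + 23939) = -4851776 - (9443 + √(10764 + 709))*(-20688 + 23939) = -4851776 - (9443 + √11473)*3251 = -4851776 - (30699193 + 3251*√11473) = -4851776 + (-30699193 - 3251*√11473) = -35550969 - 3251*√11473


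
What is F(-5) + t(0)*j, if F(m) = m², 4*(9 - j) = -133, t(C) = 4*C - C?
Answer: 25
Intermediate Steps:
t(C) = 3*C
j = 169/4 (j = 9 - ¼*(-133) = 9 + 133/4 = 169/4 ≈ 42.250)
F(-5) + t(0)*j = (-5)² + (3*0)*(169/4) = 25 + 0*(169/4) = 25 + 0 = 25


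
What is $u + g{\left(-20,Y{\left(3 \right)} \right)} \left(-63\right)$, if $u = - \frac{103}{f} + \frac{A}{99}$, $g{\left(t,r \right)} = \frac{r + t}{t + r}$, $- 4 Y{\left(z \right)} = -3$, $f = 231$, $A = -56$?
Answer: $- \frac{44360}{693} \approx -64.012$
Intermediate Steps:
$Y{\left(z \right)} = \frac{3}{4}$ ($Y{\left(z \right)} = \left(- \frac{1}{4}\right) \left(-3\right) = \frac{3}{4}$)
$g{\left(t,r \right)} = 1$ ($g{\left(t,r \right)} = \frac{r + t}{r + t} = 1$)
$u = - \frac{701}{693}$ ($u = - \frac{103}{231} - \frac{56}{99} = - \frac{701}{693} \approx -1.0115$)
$u + g{\left(-20,Y{\left(3 \right)} \right)} \left(-63\right) = - \frac{701}{693} + 1 \left(-63\right) = - \frac{701}{693} - 63 = - \frac{44360}{693}$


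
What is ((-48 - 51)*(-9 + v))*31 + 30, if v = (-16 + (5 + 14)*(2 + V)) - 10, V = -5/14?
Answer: 163077/14 ≈ 11648.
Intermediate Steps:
V = -5/14 (V = -5*1/14 = -5/14 ≈ -0.35714)
v = 73/14 (v = (-16 + (5 + 14)*(2 - 5/14)) - 10 = (-16 + 19*(23/14)) - 10 = (-16 + 437/14) - 10 = 213/14 - 10 = 73/14 ≈ 5.2143)
((-48 - 51)*(-9 + v))*31 + 30 = ((-48 - 51)*(-9 + 73/14))*31 + 30 = -99*(-53/14)*31 + 30 = (5247/14)*31 + 30 = 162657/14 + 30 = 163077/14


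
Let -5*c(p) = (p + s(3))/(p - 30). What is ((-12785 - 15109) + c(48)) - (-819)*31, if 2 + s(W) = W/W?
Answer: -225497/90 ≈ -2505.5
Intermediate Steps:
s(W) = -1 (s(W) = -2 + W/W = -2 + 1 = -1)
c(p) = -(-1 + p)/(5*(-30 + p)) (c(p) = -(p - 1)/(5*(p - 30)) = -(-1 + p)/(5*(-30 + p)))
((-12785 - 15109) + c(48)) - (-819)*31 = ((-12785 - 15109) + (1 - 1*48)/(5*(-30 + 48))) - (-819)*31 = (-27894 + (⅕)*(1 - 48)/18) - 1*(-25389) = (-27894 + (⅕)*(1/18)*(-47)) + 25389 = (-27894 - 47/90) + 25389 = -2510507/90 + 25389 = -225497/90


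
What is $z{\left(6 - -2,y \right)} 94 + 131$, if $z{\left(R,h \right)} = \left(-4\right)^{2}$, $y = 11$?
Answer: $1635$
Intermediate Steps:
$z{\left(R,h \right)} = 16$
$z{\left(6 - -2,y \right)} 94 + 131 = 16 \cdot 94 + 131 = 1504 + 131 = 1635$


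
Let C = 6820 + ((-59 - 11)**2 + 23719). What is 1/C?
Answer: 1/35439 ≈ 2.8218e-5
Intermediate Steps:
C = 35439 (C = 6820 + ((-70)**2 + 23719) = 6820 + (4900 + 23719) = 6820 + 28619 = 35439)
1/C = 1/35439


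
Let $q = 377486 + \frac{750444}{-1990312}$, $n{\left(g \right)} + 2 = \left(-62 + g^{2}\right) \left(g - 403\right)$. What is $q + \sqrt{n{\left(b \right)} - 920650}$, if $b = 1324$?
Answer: $\frac{187828541297}{497578} + 3 \sqrt{179279238} \approx 4.1765 \cdot 10^{5}$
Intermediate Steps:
$n{\left(g \right)} = -2 + \left(-403 + g\right) \left(-62 + g^{2}\right)$ ($n{\left(g \right)} = -2 + \left(-62 + g^{2}\right) \left(g - 403\right) = -2 + \left(-62 + g^{2}\right) \left(-403 + g\right) = -2 + \left(-403 + g\right) \left(-62 + g^{2}\right)$)
$q = \frac{187828541297}{497578}$ ($q = 377486 + 750444 \left(- \frac{1}{1990312}\right) = 377486 - \frac{187611}{497578} = \frac{187828541297}{497578} \approx 3.7749 \cdot 10^{5}$)
$q + \sqrt{n{\left(b \right)} - 920650} = \frac{187828541297}{497578} + \sqrt{\left(24984 + 1324^{3} - 403 \cdot 1324^{2} - 82088\right) - 920650} = \frac{187828541297}{497578} + \sqrt{\left(24984 + 2320940224 - 706449328 - 82088\right) - 920650} = \frac{187828541297}{497578} + \sqrt{1614433792 - 920650} = \frac{187828541297}{497578} + \sqrt{1613513142} = \frac{187828541297}{497578} + 3 \sqrt{179279238}$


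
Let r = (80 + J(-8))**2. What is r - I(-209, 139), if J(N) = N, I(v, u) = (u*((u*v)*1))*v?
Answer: -843955417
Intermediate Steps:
I(v, u) = u**2*v**2 (I(v, u) = (u*(u*v))*v = (v*u**2)*v = u**2*v**2)
r = 5184 (r = (80 - 8)**2 = 72**2 = 5184)
r - I(-209, 139) = 5184 - 139**2*(-209)**2 = 5184 - 19321*43681 = 5184 - 1*843960601 = 5184 - 843960601 = -843955417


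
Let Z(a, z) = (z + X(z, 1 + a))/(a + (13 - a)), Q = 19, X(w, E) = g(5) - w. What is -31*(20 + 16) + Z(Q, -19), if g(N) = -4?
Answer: -14512/13 ≈ -1116.3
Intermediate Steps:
X(w, E) = -4 - w
Z(a, z) = -4/13 (Z(a, z) = (z + (-4 - z))/(a + (13 - a)) = -4/13)
-31*(20 + 16) + Z(Q, -19) = -31*(20 + 16) - 4/13 = -31*36 - 4/13 = -1116 - 4/13 = -14512/13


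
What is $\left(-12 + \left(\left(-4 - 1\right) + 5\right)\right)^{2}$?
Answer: $144$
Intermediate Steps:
$\left(-12 + \left(\left(-4 - 1\right) + 5\right)\right)^{2} = \left(-12 + \left(-5 + 5\right)\right)^{2} = \left(-12 + 0\right)^{2} = \left(-12\right)^{2} = 144$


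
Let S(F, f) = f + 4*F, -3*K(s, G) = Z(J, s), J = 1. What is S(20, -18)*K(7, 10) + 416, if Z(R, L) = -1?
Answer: 1310/3 ≈ 436.67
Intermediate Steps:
K(s, G) = ⅓ (K(s, G) = -⅓*(-1) = ⅓)
S(20, -18)*K(7, 10) + 416 = (-18 + 4*20)*(⅓) + 416 = (-18 + 80)*(⅓) + 416 = 62*(⅓) + 416 = 62/3 + 416 = 1310/3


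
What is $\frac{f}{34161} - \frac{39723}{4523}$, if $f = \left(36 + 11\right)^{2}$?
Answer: $- \frac{1346986096}{154510203} \approx -8.7178$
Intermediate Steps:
$f = 2209$ ($f = 47^{2} = 2209$)
$\frac{f}{34161} - \frac{39723}{4523} = \frac{2209}{34161} - \frac{39723}{4523} = - \frac{1346986096}{154510203}$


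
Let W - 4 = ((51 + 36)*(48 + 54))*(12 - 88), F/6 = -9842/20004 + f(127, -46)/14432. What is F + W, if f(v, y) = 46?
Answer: -4056341009065/6014536 ≈ -6.7442e+5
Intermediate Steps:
F = -17639945/6014536 (F = 6*(-9842/20004 + 46/14432) = 6*(-9842*1/20004 + 46*(1/14432)) = 6*(-4921/10002 + 23/7216) = 6*(-17639945/36087216) = -17639945/6014536 ≈ -2.9329)
W = -674420 (W = 4 + ((51 + 36)*(48 + 54))*(12 - 88) = 4 + (87*102)*(-76) = 4 + 8874*(-76) = 4 - 674424 = -674420)
F + W = -17639945/6014536 - 674420 = -4056341009065/6014536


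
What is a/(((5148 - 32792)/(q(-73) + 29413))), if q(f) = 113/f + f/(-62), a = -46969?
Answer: 6252586598609/125116744 ≈ 49974.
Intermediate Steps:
q(f) = 113/f - f/62 (q(f) = 113/f + f*(-1/62) = 113/f - f/62)
a/(((5148 - 32792)/(q(-73) + 29413))) = -46969*((113/(-73) - 1/62*(-73)) + 29413)/(5148 - 32792) = -46969/((-27644/((113*(-1/73) + 73/62) + 29413))) = -46969/((-27644/((-113/73 + 73/62) + 29413))) = -46969/((-27644/(-1677/4526 + 29413))) = -46969/((-27644/133121561/4526)) = -46969/((-27644*4526/133121561)) = -46969/(-125116744/133121561) = -46969*(-133121561/125116744) = 6252586598609/125116744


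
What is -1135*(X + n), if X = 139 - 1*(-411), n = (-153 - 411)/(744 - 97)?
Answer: -403249610/647 ≈ -6.2326e+5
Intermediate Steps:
n = -564/647 ≈ -0.87172
X = 550 (X = 139 + 411 = 550)
-1135*(X + n) = -1135*(550 - 564/647) = -1135*355286/647 = -403249610/647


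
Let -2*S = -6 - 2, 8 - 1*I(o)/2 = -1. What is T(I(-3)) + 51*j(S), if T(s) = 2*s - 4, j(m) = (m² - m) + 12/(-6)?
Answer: 542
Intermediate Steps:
I(o) = 18 (I(o) = 16 - 2*(-1) = 16 + 2 = 18)
S = 4 (S = -(-6 - 2)/2 = -½*(-8) = 4)
j(m) = -2 + m² - m (j(m) = (m² - m) + 12*(-⅙) = (m² - m) - 2 = -2 + m² - m)
T(s) = -4 + 2*s
T(I(-3)) + 51*j(S) = (-4 + 2*18) + 51*(-2 + 4² - 1*4) = (-4 + 36) + 51*(-2 + 16 - 4) = 32 + 51*10 = 32 + 510 = 542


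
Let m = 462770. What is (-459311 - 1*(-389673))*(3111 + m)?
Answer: -32443021078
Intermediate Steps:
(-459311 - 1*(-389673))*(3111 + m) = (-459311 - 1*(-389673))*(3111 + 462770) = (-459311 + 389673)*465881 = -69638*465881 = -32443021078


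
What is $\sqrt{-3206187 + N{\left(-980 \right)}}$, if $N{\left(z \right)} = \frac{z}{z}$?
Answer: $i \sqrt{3206186} \approx 1790.6 i$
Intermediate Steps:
$N{\left(z \right)} = 1$
$\sqrt{-3206187 + N{\left(-980 \right)}} = \sqrt{-3206187 + 1} = \sqrt{-3206186} = i \sqrt{3206186}$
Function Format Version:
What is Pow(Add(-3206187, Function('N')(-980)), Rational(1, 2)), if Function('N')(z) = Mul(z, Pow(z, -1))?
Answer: Mul(I, Pow(3206186, Rational(1, 2))) ≈ Mul(1790.6, I)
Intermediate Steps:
Function('N')(z) = 1
Pow(Add(-3206187, Function('N')(-980)), Rational(1, 2)) = Pow(Add(-3206187, 1), Rational(1, 2)) = Pow(-3206186, Rational(1, 2)) = Mul(I, Pow(3206186, Rational(1, 2)))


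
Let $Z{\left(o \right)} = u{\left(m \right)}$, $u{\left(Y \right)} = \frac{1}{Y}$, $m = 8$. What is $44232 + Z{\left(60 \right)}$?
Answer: $\frac{353857}{8} \approx 44232.0$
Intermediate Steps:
$Z{\left(o \right)} = \frac{1}{8}$
$44232 + Z{\left(60 \right)} = 44232 + \frac{1}{8} = \frac{353857}{8}$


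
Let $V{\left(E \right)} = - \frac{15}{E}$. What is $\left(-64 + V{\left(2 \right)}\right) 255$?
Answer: $- \frac{36465}{2} \approx -18233.0$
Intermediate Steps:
$\left(-64 + V{\left(2 \right)}\right) 255 = \left(-64 - \frac{15}{2}\right) 255 = \left(- \frac{143}{2}\right) 255 = - \frac{36465}{2}$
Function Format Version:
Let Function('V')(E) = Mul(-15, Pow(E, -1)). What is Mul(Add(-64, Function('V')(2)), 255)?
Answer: Rational(-36465, 2) ≈ -18233.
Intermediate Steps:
Mul(Add(-64, Function('V')(2)), 255) = Mul(Add(-64, Mul(-15, Pow(2, -1))), 255) = Mul(Add(-64, Mul(-15, Rational(1, 2))), 255) = Mul(Add(-64, Rational(-15, 2)), 255) = Mul(Rational(-143, 2), 255) = Rational(-36465, 2)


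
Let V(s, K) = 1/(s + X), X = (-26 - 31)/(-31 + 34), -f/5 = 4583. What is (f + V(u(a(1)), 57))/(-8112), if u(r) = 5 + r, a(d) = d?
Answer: 37237/13182 ≈ 2.8248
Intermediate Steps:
f = -22915 (f = -5*4583 = -22915)
X = -19 (X = -57/3 = -57*1/3 = -19)
V(s, K) = 1/(-19 + s) (V(s, K) = 1/(s - 19) = 1/(-19 + s))
(f + V(u(a(1)), 57))/(-8112) = (-22915 + 1/(-19 + (5 + 1)))/(-8112) = (-22915 + 1/(-19 + 6))*(-1/8112) = (-22915 + 1/(-13))*(-1/8112) = (-22915 - 1/13)*(-1/8112) = -297896/13*(-1/8112) = 37237/13182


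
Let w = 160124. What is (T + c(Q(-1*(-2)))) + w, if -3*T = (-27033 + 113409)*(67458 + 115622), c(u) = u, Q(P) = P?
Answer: -5271079234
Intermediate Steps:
T = -5271239360 (T = -(-27033 + 113409)*(67458 + 115622)/3 = -28792*183080 = -1/3*15813718080 = -5271239360)
(T + c(Q(-1*(-2)))) + w = (-5271239360 - 1*(-2)) + 160124 = (-5271239360 + 2) + 160124 = -5271239358 + 160124 = -5271079234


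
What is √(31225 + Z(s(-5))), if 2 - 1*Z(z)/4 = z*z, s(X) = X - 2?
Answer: √31037 ≈ 176.17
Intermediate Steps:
s(X) = -2 + X
Z(z) = 8 - 4*z² (Z(z) = 8 - 4*z*z = 8 - 4*z²)
√(31225 + Z(s(-5))) = √(31225 + (8 - 4*(-2 - 5)²)) = √(31225 + (8 - 4*(-7)²)) = √(31225 + (8 - 4*49)) = √(31225 + (8 - 196)) = √(31225 - 188) = √31037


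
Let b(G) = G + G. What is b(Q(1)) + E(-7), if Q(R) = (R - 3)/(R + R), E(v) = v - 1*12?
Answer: -21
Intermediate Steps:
E(v) = -12 + v (E(v) = v - 12 = -12 + v)
Q(R) = (-3 + R)/(2*R) (Q(R) = (-3 + R)/((2*R)) = (-3 + R)*(1/(2*R)) = (-3 + R)/(2*R))
b(G) = 2*G
b(Q(1)) + E(-7) = 2*((½)*(-3 + 1)/1) + (-12 - 7) = 2*((½)*1*(-2)) - 19 = 2*(-1) - 19 = -2 - 19 = -21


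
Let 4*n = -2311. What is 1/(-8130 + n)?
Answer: -4/34831 ≈ -0.00011484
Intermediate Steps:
n = -2311/4 (n = (¼)*(-2311) = -2311/4 ≈ -577.75)
1/(-8130 + n) = 1/(-8130 - 2311/4) = 1/(-34831/4) = -4/34831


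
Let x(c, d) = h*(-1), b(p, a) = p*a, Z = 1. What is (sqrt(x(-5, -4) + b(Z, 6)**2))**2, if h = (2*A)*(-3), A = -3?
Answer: 18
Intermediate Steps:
h = 18 (h = (2*(-3))*(-3) = -6*(-3) = 18)
b(p, a) = a*p
x(c, d) = -18 (x(c, d) = 18*(-1) = -18)
(sqrt(x(-5, -4) + b(Z, 6)**2))**2 = (sqrt(-18 + (6*1)**2))**2 = (sqrt(-18 + 6**2))**2 = (sqrt(-18 + 36))**2 = (sqrt(18))**2 = (3*sqrt(2))**2 = 18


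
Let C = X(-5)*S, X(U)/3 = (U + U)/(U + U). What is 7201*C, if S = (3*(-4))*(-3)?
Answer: 777708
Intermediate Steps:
X(U) = 3 (X(U) = 3*((U + U)/(U + U)) = 3*((2*U)/((2*U))) = 3*((2*U)*(1/(2*U))) = 3*1 = 3)
S = 36 (S = -12*(-3) = 36)
C = 108 (C = 3*36 = 108)
7201*C = 7201*108 = 777708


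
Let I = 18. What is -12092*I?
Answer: -217656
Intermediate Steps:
-12092*I = -12092*18 = -217656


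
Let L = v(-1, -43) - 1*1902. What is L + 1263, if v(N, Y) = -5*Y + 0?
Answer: -424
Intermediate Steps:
v(N, Y) = -5*Y
L = -1687 (L = -5*(-43) - 1*1902 = 215 - 1902 = -1687)
L + 1263 = -1687 + 1263 = -424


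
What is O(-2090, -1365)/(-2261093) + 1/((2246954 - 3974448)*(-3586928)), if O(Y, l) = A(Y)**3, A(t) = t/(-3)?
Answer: -56568943161566551078489/378286982296336966752 ≈ -149.54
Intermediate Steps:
A(t) = -t/3 (A(t) = t*(-1/3) = -t/3)
O(Y, l) = -Y**3/27 (O(Y, l) = (-Y/3)**3 = -Y**3/27)
O(-2090, -1365)/(-2261093) + 1/((2246954 - 3974448)*(-3586928)) = -1/27*(-2090)**3/(-2261093) + 1/((2246954 - 3974448)*(-3586928)) = -1/27*(-9129329000)*(-1/2261093) - 1/3586928/(-1727494) = (9129329000/27)*(-1/2261093) - 1/1727494*(-1/3586928) = -9129329000/61049511 + 1/6196396598432 = -56568943161566551078489/378286982296336966752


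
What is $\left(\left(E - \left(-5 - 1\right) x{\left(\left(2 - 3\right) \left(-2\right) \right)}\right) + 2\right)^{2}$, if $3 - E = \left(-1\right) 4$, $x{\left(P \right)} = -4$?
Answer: $225$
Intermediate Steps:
$E = 7$ ($E = 3 - \left(-1\right) 4 = 3 - -4 = 3 + 4 = 7$)
$\left(\left(E - \left(-5 - 1\right) x{\left(\left(2 - 3\right) \left(-2\right) \right)}\right) + 2\right)^{2} = \left(\left(7 - \left(-5 - 1\right) \left(-4\right)\right) + 2\right)^{2} = \left(\left(7 - \left(-6\right) \left(-4\right)\right) + 2\right)^{2} = \left(\left(7 - 24\right) + 2\right)^{2} = \left(-17 + 2\right)^{2} = \left(-15\right)^{2} = 225$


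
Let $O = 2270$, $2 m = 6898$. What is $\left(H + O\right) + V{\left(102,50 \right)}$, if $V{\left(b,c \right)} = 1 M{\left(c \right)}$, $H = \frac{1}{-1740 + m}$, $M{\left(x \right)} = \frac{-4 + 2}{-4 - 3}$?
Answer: $\frac{27159435}{11963} \approx 2270.3$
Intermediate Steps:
$m = 3449$ ($m = \frac{1}{2} \cdot 6898 = 3449$)
$M{\left(x \right)} = \frac{2}{7}$ ($M{\left(x \right)} = - \frac{2}{-7} = \left(-2\right) \left(- \frac{1}{7}\right) = \frac{2}{7}$)
$H = \frac{1}{1709}$ ($H = \frac{1}{-1740 + 3449} = \frac{1}{1709} \approx 0.00058514$)
$V{\left(b,c \right)} = \frac{2}{7}$ ($V{\left(b,c \right)} = 1 \cdot \frac{2}{7} = \frac{2}{7}$)
$\left(H + O\right) + V{\left(102,50 \right)} = \left(\frac{1}{1709} + 2270\right) + \frac{2}{7} = \frac{3879431}{1709} + \frac{2}{7} = \frac{27159435}{11963}$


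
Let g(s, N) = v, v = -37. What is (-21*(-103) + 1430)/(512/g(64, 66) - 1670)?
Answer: -132941/62302 ≈ -2.1338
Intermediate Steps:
g(s, N) = -37
(-21*(-103) + 1430)/(512/g(64, 66) - 1670) = (-21*(-103) + 1430)/(512/(-37) - 1670) = (2163 + 1430)/(512*(-1/37) - 1670) = 3593/(-512/37 - 1670) = 3593/(-62302/37) = 3593*(-37/62302) = -132941/62302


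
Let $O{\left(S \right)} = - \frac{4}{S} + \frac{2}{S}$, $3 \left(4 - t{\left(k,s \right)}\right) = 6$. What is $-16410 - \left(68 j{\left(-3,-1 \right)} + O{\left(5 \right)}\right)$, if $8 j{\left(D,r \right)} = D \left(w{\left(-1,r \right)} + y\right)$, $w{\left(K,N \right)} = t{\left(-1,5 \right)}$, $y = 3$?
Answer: $- \frac{162821}{10} \approx -16282.0$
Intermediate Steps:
$t{\left(k,s \right)} = 2$ ($t{\left(k,s \right)} = 4 - 2 = 2$)
$w{\left(K,N \right)} = 2$
$j{\left(D,r \right)} = \frac{5 D}{8}$ ($j{\left(D,r \right)} = \frac{D \left(2 + 3\right)}{8} = \frac{D 5}{8} = \frac{5 D}{8}$)
$O{\left(S \right)} = - \frac{2}{S}$
$-16410 - \left(68 j{\left(-3,-1 \right)} + O{\left(5 \right)}\right) = -16410 - \left(68 \cdot \frac{5}{8} \left(-3\right) - \frac{2}{5}\right) = -16410 - \left(68 \left(- \frac{15}{8}\right) - \frac{2}{5}\right) = -16410 - \left(- \frac{255}{2} - \frac{2}{5}\right) = -16410 - - \frac{1279}{10} = -16410 + \frac{1279}{10} = - \frac{162821}{10}$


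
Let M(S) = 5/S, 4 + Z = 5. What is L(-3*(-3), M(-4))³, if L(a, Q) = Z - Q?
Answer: 729/64 ≈ 11.391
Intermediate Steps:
Z = 1 (Z = -4 + 5 = 1)
L(a, Q) = 1 - Q
L(-3*(-3), M(-4))³ = (1 - 5/(-4))³ = (1 - 5*(-1)/4)³ = (1 - 1*(-5/4))³ = (1 + 5/4)³ = (9/4)³ = 729/64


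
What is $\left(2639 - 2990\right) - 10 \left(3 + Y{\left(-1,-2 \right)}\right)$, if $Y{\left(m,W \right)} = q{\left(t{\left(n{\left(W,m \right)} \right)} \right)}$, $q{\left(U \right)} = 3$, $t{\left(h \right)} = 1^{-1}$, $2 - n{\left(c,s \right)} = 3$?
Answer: $-411$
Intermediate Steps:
$n{\left(c,s \right)} = -1$ ($n{\left(c,s \right)} = 2 - 3 = -1$)
$t{\left(h \right)} = 1$
$Y{\left(m,W \right)} = 3$
$\left(2639 - 2990\right) - 10 \left(3 + Y{\left(-1,-2 \right)}\right) = \left(2639 - 2990\right) - 10 \left(3 + 3\right) = -351 - 60 = -411$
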